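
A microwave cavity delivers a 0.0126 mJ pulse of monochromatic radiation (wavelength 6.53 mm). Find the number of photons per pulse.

4.14e17 photons

Per-photon energy: E = 3.042e-23 J (from wavelength = 6.53 mm).
N = E_total / E_photon = 1.26e-5 J / 3.042e-23 J = 4.14e17.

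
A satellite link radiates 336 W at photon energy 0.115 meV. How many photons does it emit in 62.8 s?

1.15e27 photons

Total energy: E_total = P·t = 336 × 62.8 = 21100 J.
Per-photon energy: E = 1.843e-23 J.
N = E_total / E_photon = 1.15e27.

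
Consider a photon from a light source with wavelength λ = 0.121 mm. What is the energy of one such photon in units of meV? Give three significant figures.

10.2 meV

Convert to SI: λ = 0.121 mm = 1.21e-4 m.
The photon relation is E = hc/λ, giving E = 1.642e-21 J.
Converting to meV: E = 10.25 meV ≈ 10.2 meV.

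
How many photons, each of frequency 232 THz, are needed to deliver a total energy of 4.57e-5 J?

Per-photon energy: E = 1.537e-19 J (from frequency = 232 THz).
N = E_total / E_photon = 4.57e-5 J / 1.537e-19 J = 2.97e14.

2.97e14 photons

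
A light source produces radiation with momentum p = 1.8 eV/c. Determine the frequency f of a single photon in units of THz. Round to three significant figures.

435 THz

In SI units: p = 1.8 eV/c = 9.6197e-28 kg·m/s.
The photon relation is f = pc/h, giving f = 4.352e14 Hz.
Converting to THz: f = 435.2 THz ≈ 435 THz.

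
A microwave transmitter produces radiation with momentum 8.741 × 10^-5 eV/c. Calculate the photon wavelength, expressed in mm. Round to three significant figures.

14.2 mm

First convert: p = 8.741 × 10^-5 eV/c = 4.6714 × 10^-32 kg·m/s.
Apply λ = h/p: λ = 0.01418 m.
Converting to mm: λ = 14.18 mm ≈ 14.2 mm.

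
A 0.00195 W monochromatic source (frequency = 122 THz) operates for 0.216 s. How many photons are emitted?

5.21·10^15 photons

Total energy: E_total = P·t = 0.00195 × 0.216 = 4.212·10^-4 J.
Per-photon energy: E = 8.084·10^-20 J.
N = E_total / E_photon = 5.21·10^15.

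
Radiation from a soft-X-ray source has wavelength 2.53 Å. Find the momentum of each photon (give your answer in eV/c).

4900 eV/c

First convert: λ = 2.53 Å = 2.53e-10 m.
Since p = h/λ for a photon, p = 2.619e-24 kg·m/s.
Converting to eV/c: p = 4901 eV/c ≈ 4900 eV/c.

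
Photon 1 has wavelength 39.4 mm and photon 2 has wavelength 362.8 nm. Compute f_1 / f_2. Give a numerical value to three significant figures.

9.21e-6

f_1 = 7.609e9 Hz (from wavelength = 39.4 mm, via f = c/λ).
f_2 = 8.263e14 Hz (from wavelength = 362.8 nm, via f = c/λ).
Ratio = 7.609e9 / 8.263e14 = 9.21e-6.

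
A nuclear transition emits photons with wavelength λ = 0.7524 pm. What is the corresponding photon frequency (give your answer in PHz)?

Use c = 2.99792458e8 m/s.
Convert to SI: λ = 0.7524 pm = 7.524e-13 m.
The photon relation is f = c/λ, giving f = 3.984e20 Hz.
Converting to PHz: f = 398400 PHz ≈ 3.98e5 PHz.

3.98e5 PHz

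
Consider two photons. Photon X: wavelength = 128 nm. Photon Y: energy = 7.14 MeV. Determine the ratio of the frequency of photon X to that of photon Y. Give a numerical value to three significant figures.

1.36 × 10^-6

f_X = 2.342 × 10^15 Hz (from wavelength = 128 nm, via f = c/λ).
f_Y = 1.726 × 10^21 Hz (from energy = 7.14 MeV, via f = E/h).
Ratio = 2.342 × 10^15 / 1.726 × 10^21 = 1.36 × 10^-6.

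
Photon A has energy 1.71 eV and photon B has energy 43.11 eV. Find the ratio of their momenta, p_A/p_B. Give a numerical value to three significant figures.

0.0397

p_A = 9.139e-28 kg·m/s (from energy = 1.71 eV, via p = E/c).
p_B = 2.304e-26 kg·m/s (from energy = 43.11 eV, via p = E/c).
Ratio = 9.139e-28 / 2.304e-26 = 0.0397.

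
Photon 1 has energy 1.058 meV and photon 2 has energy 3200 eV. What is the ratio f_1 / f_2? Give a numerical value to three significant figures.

3.31 × 10^-7

f_1 = 2.558 × 10^11 Hz (from energy = 1.058 meV, via f = E/h).
f_2 = 7.738 × 10^17 Hz (from energy = 3200 eV, via f = E/h).
Ratio = 2.558 × 10^11 / 7.738 × 10^17 = 3.31 × 10^-7.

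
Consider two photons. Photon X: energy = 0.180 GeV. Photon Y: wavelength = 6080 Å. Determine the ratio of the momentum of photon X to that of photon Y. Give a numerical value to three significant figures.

8.83e7

p_X = 9.620e-20 kg·m/s (from energy = 0.180 GeV, via p = E/c).
p_Y = 1.090e-27 kg·m/s (from wavelength = 6080 Å, via p = h/λ).
Ratio = 9.620e-20 / 1.090e-27 = 8.83e7.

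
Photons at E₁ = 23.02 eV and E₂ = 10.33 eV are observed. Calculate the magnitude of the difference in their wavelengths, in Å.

662 Å

Using λ = hc/E: λ₁ = 5.3859 × 10^-8 m, λ₂ = 1.2002 × 10^-7 m.
|Δλ| = |5.3859 × 10^-8 − 1.2002 × 10^-7| = 6.62 × 10^-8 m = 662 Å.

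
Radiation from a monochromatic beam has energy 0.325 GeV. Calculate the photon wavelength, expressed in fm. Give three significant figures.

(h = 6.62607015 × 10^-34 J·s, c = 2.99792458 × 10^8 m/s, 1 eV = 1.602176634 × 10^-19 J.)
Convert to SI: E = 0.325 GeV = 5.2071 × 10^-11 J.
For a photon λ = hc/E, so λ = 3.815 × 10^-15 m.
Converting to fm: λ = 3.815 fm ≈ 3.81 fm.

3.81 fm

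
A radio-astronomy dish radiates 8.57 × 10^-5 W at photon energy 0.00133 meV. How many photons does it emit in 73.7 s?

2.96 × 10^22 photons

Total energy: E_total = P·t = 8.57 × 10^-5 × 73.7 = 0.006316 J.
Per-photon energy: E = 2.131 × 10^-25 J.
N = E_total / E_photon = 2.96 × 10^22.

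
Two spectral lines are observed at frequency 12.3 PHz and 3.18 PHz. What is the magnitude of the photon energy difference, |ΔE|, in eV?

37.7 eV

Using E = hf: E₁ = 8.150 × 10^-18 J, E₂ = 2.107 × 10^-18 J.
|ΔE| = |8.150 × 10^-18 − 2.107 × 10^-18| = 6.04 × 10^-18 J = 37.7 eV.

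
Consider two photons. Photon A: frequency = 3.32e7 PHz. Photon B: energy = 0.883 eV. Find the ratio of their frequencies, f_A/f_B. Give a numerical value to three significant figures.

1.55e8

f_A = 3.320e22 Hz (from frequency = 3.32e7 PHz, via f given directly).
f_B = 2.135e14 Hz (from energy = 0.883 eV, via f = E/h).
Ratio = 3.320e22 / 2.135e14 = 1.55e8.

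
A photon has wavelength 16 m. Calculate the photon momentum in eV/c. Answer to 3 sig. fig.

7.75 × 10^-8 eV/c

Take h = 6.62607015 × 10^-34 J·s, c = 2.99792458 × 10^8 m/s, 1 eV = 1.602176634 × 10^-19 J.
Since p = h/λ for a photon, p = 4.141 × 10^-35 kg·m/s.
Converting to eV/c: p = 7.749 × 10^-8 eV/c ≈ 7.75 × 10^-8 eV/c.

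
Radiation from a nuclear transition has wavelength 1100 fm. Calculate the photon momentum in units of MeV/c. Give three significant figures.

Take h = 6.62607015e-34 J·s, c = 2.99792458e8 m/s, 1 eV = 1.602176634e-19 J.
First convert: λ = 1100 fm = 1.1e-12 m.
Since p = h/λ for a photon, p = 6.024e-22 kg·m/s.
Converting to MeV/c: p = 1.127 MeV/c ≈ 1.13 MeV/c.

1.13 MeV/c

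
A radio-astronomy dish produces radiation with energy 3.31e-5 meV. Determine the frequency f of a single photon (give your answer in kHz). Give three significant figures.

Use h = 6.62607015e-34 J·s, 1 eV = 1.602176634e-19 J.
First convert: E = 3.31e-5 meV = 5.3032e-27 J.
Since f = E/h for a photon, f = 8.004e6 Hz.
Converting to kHz: f = 8004 kHz ≈ 8000 kHz.

8000 kHz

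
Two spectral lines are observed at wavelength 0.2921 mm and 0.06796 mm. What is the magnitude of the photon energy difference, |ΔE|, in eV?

0.0140 eV

Using E = hc/λ: E₁ = 6.8006·10^-22 J, E₂ = 2.9230·10^-21 J.
|ΔE| = |6.8006·10^-22 − 2.9230·10^-21| = 2.24·10^-21 J = 0.0140 eV.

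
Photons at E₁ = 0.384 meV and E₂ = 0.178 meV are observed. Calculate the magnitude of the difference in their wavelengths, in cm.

Using λ = hc/E: λ₁ = 0.003229 m, λ₂ = 0.006965 m.
|Δλ| = |0.003229 − 0.006965| = 0.00374 m = 0.374 cm.

0.374 cm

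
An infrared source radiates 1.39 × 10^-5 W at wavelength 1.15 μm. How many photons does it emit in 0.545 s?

Total energy: E_total = P·t = 1.39 × 10^-5 × 0.545 = 7.576 × 10^-6 J.
Per-photon energy: E = 1.727 × 10^-19 J.
N = E_total / E_photon = 4.39 × 10^13.

4.39 × 10^13 photons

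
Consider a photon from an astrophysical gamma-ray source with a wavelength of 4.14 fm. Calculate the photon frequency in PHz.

(c = 2.99792458 × 10^8 m/s.)
In SI units: λ = 4.14 fm = 4.14 × 10^-15 m.
The photon relation is f = c/λ, giving f = 7.241 × 10^22 Hz.
Converting to PHz: f = 7.241 × 10^7 PHz ≈ 7.24 × 10^7 PHz.

7.24 × 10^7 PHz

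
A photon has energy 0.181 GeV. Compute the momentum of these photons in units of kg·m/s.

9.67e-20 kg·m/s

Take c = 2.99792458e8 m/s, 1 eV = 1.602176634e-19 J.
In SI units: E = 0.181 GeV = 2.8999e-11 J.
Apply p = E/c: p = 9.673e-20 kg·m/s.
So p ≈ 9.67e-20 kg·m/s.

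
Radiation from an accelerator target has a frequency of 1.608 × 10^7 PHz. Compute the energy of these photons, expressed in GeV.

(h = 6.62607015 × 10^-34 J·s, 1 eV = 1.602176634 × 10^-19 J.)
First convert: f = 1.608 × 10^7 PHz = 1.608 × 10^22 Hz.
Since E = hf for a photon, E = 1.065 × 10^-11 J.
Converting to GeV: E = 0.06650 GeV ≈ 0.0665 GeV.

0.0665 GeV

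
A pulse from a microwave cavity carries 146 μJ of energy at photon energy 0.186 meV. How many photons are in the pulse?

4.90·10^18 photons

Per-photon energy: E = 2.980·10^-23 J (from energy = 0.186 meV).
N = E_total / E_photon = 1.46·10^-4 J / 2.980·10^-23 J = 4.90·10^18.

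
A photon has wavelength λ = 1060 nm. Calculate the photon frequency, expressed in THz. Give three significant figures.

First convert: λ = 1060 nm = 1.06e-6 m.
Since f = c/λ for a photon, f = 2.828e14 Hz.
Converting to THz: f = 282.8 THz ≈ 283 THz.

283 THz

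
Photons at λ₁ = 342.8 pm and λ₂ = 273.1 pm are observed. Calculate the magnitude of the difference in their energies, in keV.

Using E = hc/λ: E₁ = 5.7948e-16 J, E₂ = 7.2737e-16 J.
|ΔE| = |5.7948e-16 − 7.2737e-16| = 1.48e-16 J = 0.923 keV.

0.923 keV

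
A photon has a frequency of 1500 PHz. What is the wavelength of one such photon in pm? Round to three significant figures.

First convert: f = 1500 PHz = 1.5e18 Hz.
Apply λ = c/f: λ = 1.999e-10 m.
Converting to pm: λ = 199.9 pm ≈ 200 pm.

200 pm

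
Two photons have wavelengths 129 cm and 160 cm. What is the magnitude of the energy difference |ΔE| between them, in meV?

1.86e-4 meV

Using E = hc/λ: E₁ = 1.540e-25 J, E₂ = 1.242e-25 J.
|ΔE| = |1.540e-25 − 1.242e-25| = 2.98e-26 J = 1.86e-4 meV.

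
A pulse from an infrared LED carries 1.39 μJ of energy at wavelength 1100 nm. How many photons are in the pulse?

Per-photon energy: E = 1.806e-19 J (from wavelength = 1100 nm).
N = E_total / E_photon = 1.39e-6 J / 1.806e-19 J = 7.70e12.

7.70e12 photons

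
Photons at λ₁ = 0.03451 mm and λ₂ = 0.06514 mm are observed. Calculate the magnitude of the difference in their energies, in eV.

Using E = hc/λ: E₁ = 5.7561 × 10^-21 J, E₂ = 3.0495 × 10^-21 J.
|ΔE| = |5.7561 × 10^-21 − 3.0495 × 10^-21| = 2.71 × 10^-21 J = 0.0169 eV.

0.0169 eV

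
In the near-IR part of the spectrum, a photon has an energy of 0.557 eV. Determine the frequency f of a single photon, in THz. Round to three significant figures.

(h = 6.62607015 × 10^-34 J·s, 1 eV = 1.602176634 × 10^-19 J.)
First convert: E = 0.557 eV = 8.9241 × 10^-20 J.
The photon relation is f = E/h, giving f = 1.347 × 10^14 Hz.
Converting to THz: f = 134.7 THz ≈ 135 THz.

135 THz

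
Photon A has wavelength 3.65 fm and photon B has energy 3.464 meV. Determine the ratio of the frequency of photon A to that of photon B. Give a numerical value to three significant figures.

9.81e10

f_A = 8.213e22 Hz (from wavelength = 3.65 fm, via f = c/λ).
f_B = 8.376e11 Hz (from energy = 3.464 meV, via f = E/h).
Ratio = 8.213e22 / 8.376e11 = 9.81e10.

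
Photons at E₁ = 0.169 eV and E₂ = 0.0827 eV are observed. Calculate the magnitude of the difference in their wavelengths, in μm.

Using λ = hc/E: λ₁ = 7.336·10^-6 m, λ₂ = 1.499·10^-5 m.
|Δλ| = |7.336·10^-6 − 1.499·10^-5| = 7.66·10^-6 m = 7.66 μm.

7.66 μm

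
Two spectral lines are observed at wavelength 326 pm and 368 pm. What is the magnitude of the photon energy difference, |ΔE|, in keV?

0.434 keV

Using E = hc/λ: E₁ = 6.093e-16 J, E₂ = 5.398e-16 J.
|ΔE| = |6.093e-16 − 5.398e-16| = 6.95e-17 J = 0.434 keV.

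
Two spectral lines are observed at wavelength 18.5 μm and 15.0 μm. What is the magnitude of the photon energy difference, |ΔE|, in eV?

Using E = hc/λ: E₁ = 1.074 × 10^-20 J, E₂ = 1.324 × 10^-20 J.
|ΔE| = |1.074 × 10^-20 − 1.324 × 10^-20| = 2.51 × 10^-21 J = 0.0156 eV.

0.0156 eV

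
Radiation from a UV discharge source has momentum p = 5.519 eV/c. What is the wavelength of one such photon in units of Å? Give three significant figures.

2250 Å

First convert: p = 5.519 eV/c = 2.9495e-27 kg·m/s.
Since λ = h/p for a photon, λ = 2.246e-7 m.
Converting to Å: λ = 2246 Å ≈ 2250 Å.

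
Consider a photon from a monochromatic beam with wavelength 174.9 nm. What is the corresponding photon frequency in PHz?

1.71 PHz

(c = 2.99792458 × 10^8 m/s.)
Convert to SI: λ = 174.9 nm = 1.749 × 10^-7 m.
The photon relation is f = c/λ, giving f = 1.714 × 10^15 Hz.
Converting to PHz: f = 1.714 PHz ≈ 1.71 PHz.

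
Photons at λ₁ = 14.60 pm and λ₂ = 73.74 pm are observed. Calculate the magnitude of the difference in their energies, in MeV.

0.0681 MeV

Using E = hc/λ: E₁ = 1.3606e-14 J, E₂ = 2.6939e-15 J.
|ΔE| = |1.3606e-14 − 2.6939e-15| = 1.09e-14 J = 0.0681 MeV.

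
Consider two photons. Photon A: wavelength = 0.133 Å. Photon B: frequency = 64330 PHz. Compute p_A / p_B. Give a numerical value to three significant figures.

0.350

p_A = 4.982e-23 kg·m/s (from wavelength = 0.133 Å, via p = h/λ).
p_B = 1.422e-22 kg·m/s (from frequency = 64330 PHz, via p = hf/c).
Ratio = 4.982e-23 / 1.422e-22 = 0.350.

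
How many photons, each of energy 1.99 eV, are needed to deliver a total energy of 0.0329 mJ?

1.03 × 10^14 photons

Per-photon energy: E = 3.188 × 10^-19 J (from energy = 1.99 eV).
N = E_total / E_photon = 3.29 × 10^-5 J / 3.188 × 10^-19 J = 1.03 × 10^14.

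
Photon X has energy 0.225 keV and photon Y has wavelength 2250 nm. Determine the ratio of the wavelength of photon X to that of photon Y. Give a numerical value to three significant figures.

2.45 × 10^-3

λ_X = 5.510 × 10^-9 m (from energy = 0.225 keV, via λ = hc/E).
λ_Y = 2.250 × 10^-6 m (from wavelength = 2250 nm, via λ given directly).
Ratio = 5.510 × 10^-9 / 2.250 × 10^-6 = 2.45 × 10^-3.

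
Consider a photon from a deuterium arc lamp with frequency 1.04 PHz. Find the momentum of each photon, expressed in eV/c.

Convert to SI: f = 1.04 PHz = 1.04·10^15 Hz.
For a photon p = hf/c, so p = 2.299·10^-27 kg·m/s.
Converting to eV/c: p = 4.301 eV/c ≈ 4.30 eV/c.

4.30 eV/c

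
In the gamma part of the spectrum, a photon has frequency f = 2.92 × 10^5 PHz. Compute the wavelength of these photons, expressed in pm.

1.03 pm

In SI units: f = 2.92 × 10^5 PHz = 2.92 × 10^20 Hz.
For a photon λ = c/f, so λ = 1.027 × 10^-12 m.
Converting to pm: λ = 1.027 pm ≈ 1.03 pm.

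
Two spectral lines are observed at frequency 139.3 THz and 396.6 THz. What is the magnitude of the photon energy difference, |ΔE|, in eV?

Using E = hf: E₁ = 9.2301 × 10^-20 J, E₂ = 2.6279 × 10^-19 J.
|ΔE| = |9.2301 × 10^-20 − 2.6279 × 10^-19| = 1.70 × 10^-19 J = 1.06 eV.

1.06 eV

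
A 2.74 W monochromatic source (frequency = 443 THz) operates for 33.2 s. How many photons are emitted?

Total energy: E_total = P·t = 2.74 × 33.2 = 90.97 J.
Per-photon energy: E = 2.935 × 10^-19 J.
N = E_total / E_photon = 3.10 × 10^20.

3.10 × 10^20 photons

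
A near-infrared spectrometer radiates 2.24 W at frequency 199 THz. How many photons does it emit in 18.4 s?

3.13 × 10^20 photons

Total energy: E_total = P·t = 2.24 × 18.4 = 41.22 J.
Per-photon energy: E = 1.319 × 10^-19 J.
N = E_total / E_photon = 3.13 × 10^20.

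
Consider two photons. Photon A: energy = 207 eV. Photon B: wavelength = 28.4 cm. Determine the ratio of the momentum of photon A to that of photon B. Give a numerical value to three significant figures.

p_A = 1.106e-25 kg·m/s (from energy = 207 eV, via p = E/c).
p_B = 2.333e-33 kg·m/s (from wavelength = 28.4 cm, via p = h/λ).
Ratio = 1.106e-25 / 2.333e-33 = 4.74e7.

4.74e7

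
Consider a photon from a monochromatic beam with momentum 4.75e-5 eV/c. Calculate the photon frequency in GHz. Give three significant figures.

First convert: p = 4.75e-5 eV/c = 2.5385e-32 kg·m/s.
The photon relation is f = pc/h, giving f = 1.149e10 Hz.
Converting to GHz: f = 11.49 GHz ≈ 11.5 GHz.

11.5 GHz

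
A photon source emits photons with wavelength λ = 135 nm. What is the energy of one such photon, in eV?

Take h = 6.62607015e-34 J·s, c = 2.99792458e8 m/s, 1 eV = 1.602176634e-19 J.
In SI units: λ = 135 nm = 1.35e-7 m.
Since E = hc/λ for a photon, E = 1.471e-18 J.
Converting to eV: E = 9.184 eV ≈ 9.18 eV.

9.18 eV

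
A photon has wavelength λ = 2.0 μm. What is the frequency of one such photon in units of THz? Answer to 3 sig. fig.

150 THz

Take c = 2.99792458e8 m/s.
Convert to SI: λ = 2.0 μm = 2.0e-6 m.
The photon relation is f = c/λ, giving f = 1.499e14 Hz.
Converting to THz: f = 149.9 THz ≈ 150 THz.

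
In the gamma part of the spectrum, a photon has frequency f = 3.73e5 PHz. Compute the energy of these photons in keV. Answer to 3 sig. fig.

Use h = 6.62607015e-34 J·s, 1 eV = 1.602176634e-19 J.
Convert to SI: f = 3.73e5 PHz = 3.73e20 Hz.
Apply E = hf: E = 2.472e-13 J.
Converting to keV: E = 1543 keV ≈ 1540 keV.

1540 keV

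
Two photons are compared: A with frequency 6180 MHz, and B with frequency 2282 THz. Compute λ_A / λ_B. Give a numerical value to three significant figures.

3.69e5

λ_A = 0.04851 m (from frequency = 6180 MHz, via λ = c/f).
λ_B = 1.314e-7 m (from frequency = 2282 THz, via λ = c/f).
Ratio = 0.04851 / 1.314e-7 = 3.69e5.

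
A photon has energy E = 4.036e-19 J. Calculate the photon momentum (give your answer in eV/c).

2.52 eV/c

Use c = 2.99792458e8 m/s, 1 eV = 1.602176634e-19 J.
The photon relation is p = E/c, giving p = 1.346e-27 kg·m/s.
Converting to eV/c: p = 2.519 eV/c ≈ 2.52 eV/c.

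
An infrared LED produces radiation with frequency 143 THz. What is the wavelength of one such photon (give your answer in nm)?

2100 nm

Convert to SI: f = 143 THz = 1.43e14 Hz.
The photon relation is λ = c/f, giving λ = 2.096e-6 m.
Converting to nm: λ = 2096 nm ≈ 2100 nm.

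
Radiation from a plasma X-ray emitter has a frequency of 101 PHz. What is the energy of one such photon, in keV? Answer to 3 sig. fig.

(h = 6.62607015 × 10^-34 J·s, 1 eV = 1.602176634 × 10^-19 J.)
Convert to SI: f = 101 PHz = 1.01 × 10^17 Hz.
Apply E = hf: E = 6.692 × 10^-17 J.
Converting to keV: E = 0.4177 keV ≈ 0.418 keV.

0.418 keV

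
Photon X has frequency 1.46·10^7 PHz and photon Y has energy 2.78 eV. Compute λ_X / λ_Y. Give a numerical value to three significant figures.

λ_X = 2.053·10^-14 m (from frequency = 1.46·10^7 PHz, via λ = c/f).
λ_Y = 4.460·10^-7 m (from energy = 2.78 eV, via λ = hc/E).
Ratio = 2.053·10^-14 / 4.460·10^-7 = 4.60·10^-8.

4.60·10^-8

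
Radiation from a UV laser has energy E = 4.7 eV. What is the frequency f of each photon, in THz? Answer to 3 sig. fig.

1140 THz

Convert to SI: E = 4.7 eV = 7.5302·10^-19 J.
The photon relation is f = E/h, giving f = 1.136·10^15 Hz.
Converting to THz: f = 1136 THz ≈ 1140 THz.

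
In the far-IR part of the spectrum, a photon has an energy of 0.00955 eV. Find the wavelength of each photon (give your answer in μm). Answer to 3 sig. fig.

130 μm

(h = 6.62607015 × 10^-34 J·s, c = 2.99792458 × 10^8 m/s, 1 eV = 1.602176634 × 10^-19 J.)
In SI units: E = 0.00955 eV = 1.5301 × 10^-21 J.
The photon relation is λ = hc/E, giving λ = 1.298 × 10^-4 m.
Converting to μm: λ = 129.8 μm ≈ 130 μm.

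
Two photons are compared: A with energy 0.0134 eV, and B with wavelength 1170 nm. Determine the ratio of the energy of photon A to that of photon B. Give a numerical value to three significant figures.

0.0126

E_A = 2.147 × 10^-21 J (from energy = 0.0134 eV, via E given directly).
E_B = 1.698 × 10^-19 J (from wavelength = 1170 nm, via E = hc/λ).
Ratio = 2.147 × 10^-21 / 1.698 × 10^-19 = 0.0126.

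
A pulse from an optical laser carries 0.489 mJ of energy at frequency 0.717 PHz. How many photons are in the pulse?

Per-photon energy: E = 4.751 × 10^-19 J (from frequency = 0.717 PHz).
N = E_total / E_photon = 4.89 × 10^-4 J / 4.751 × 10^-19 J = 1.03 × 10^15.

1.03 × 10^15 photons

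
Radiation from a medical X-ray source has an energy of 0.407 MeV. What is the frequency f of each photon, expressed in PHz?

9.84e4 PHz

Take h = 6.62607015e-34 J·s, 1 eV = 1.602176634e-19 J.
First convert: E = 0.407 MeV = 6.5209e-14 J.
For a photon f = E/h, so f = 9.841e19 Hz.
Converting to PHz: f = 98410 PHz ≈ 9.84e4 PHz.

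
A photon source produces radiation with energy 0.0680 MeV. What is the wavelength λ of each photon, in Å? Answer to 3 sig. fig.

In SI units: E = 0.0680 MeV = 1.0895e-14 J.
The photon relation is λ = hc/E, giving λ = 1.823e-11 m.
Converting to Å: λ = 0.1823 Å ≈ 0.182 Å.

0.182 Å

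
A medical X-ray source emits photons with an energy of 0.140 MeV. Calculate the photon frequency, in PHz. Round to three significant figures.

3.39·10^4 PHz

First convert: E = 0.140 MeV = 2.2430·10^-14 J.
For a photon f = E/h, so f = 3.385·10^19 Hz.
Converting to PHz: f = 33850 PHz ≈ 3.39·10^4 PHz.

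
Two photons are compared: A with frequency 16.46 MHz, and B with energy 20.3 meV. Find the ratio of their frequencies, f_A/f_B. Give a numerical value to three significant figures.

3.35 × 10^-6

f_A = 1.646 × 10^7 Hz (from frequency = 16.46 MHz, via f given directly).
f_B = 4.909 × 10^12 Hz (from energy = 20.3 meV, via f = E/h).
Ratio = 1.646 × 10^7 / 4.909 × 10^12 = 3.35 × 10^-6.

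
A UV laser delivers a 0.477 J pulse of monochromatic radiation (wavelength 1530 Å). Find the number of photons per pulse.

3.67e17 photons

Per-photon energy: E = 1.298e-18 J (from wavelength = 1530 Å).
N = E_total / E_photon = 0.477 J / 1.298e-18 J = 3.67e17.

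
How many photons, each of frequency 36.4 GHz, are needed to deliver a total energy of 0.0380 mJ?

1.58 × 10^18 photons

Per-photon energy: E = 2.412 × 10^-23 J (from frequency = 36.4 GHz).
N = E_total / E_photon = 3.80 × 10^-5 J / 2.412 × 10^-23 J = 1.58 × 10^18.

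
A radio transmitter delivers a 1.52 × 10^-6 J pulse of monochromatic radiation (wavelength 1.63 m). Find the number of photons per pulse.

1.25 × 10^19 photons

Per-photon energy: E = 1.219 × 10^-25 J (from wavelength = 1.63 m).
N = E_total / E_photon = 1.52 × 10^-6 J / 1.219 × 10^-25 J = 1.25 × 10^19.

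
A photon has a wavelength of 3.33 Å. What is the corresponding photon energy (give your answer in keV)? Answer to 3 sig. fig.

Take h = 6.62607015 × 10^-34 J·s, c = 2.99792458 × 10^8 m/s, 1 eV = 1.602176634 × 10^-19 J.
In SI units: λ = 3.33 Å = 3.33 × 10^-10 m.
Apply E = hc/λ: E = 5.965 × 10^-16 J.
Converting to keV: E = 3.723 keV ≈ 3.72 keV.

3.72 keV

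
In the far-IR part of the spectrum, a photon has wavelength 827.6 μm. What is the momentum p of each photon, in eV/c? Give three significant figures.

1.50e-3 eV/c

Convert to SI: λ = 827.6 μm = 8.276e-4 m.
For a photon p = h/λ, so p = 8.006e-31 kg·m/s.
Converting to eV/c: p = 0.001498 eV/c ≈ 1.50e-3 eV/c.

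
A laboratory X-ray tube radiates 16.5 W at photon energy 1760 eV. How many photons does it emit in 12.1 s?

7.08·10^17 photons

Total energy: E_total = P·t = 16.5 × 12.1 = 199.7 J.
Per-photon energy: E = 2.820·10^-16 J.
N = E_total / E_photon = 7.08·10^17.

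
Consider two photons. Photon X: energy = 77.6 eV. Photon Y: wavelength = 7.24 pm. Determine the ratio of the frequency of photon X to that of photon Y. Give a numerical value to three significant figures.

4.53 × 10^-4

f_X = 1.876 × 10^16 Hz (from energy = 77.6 eV, via f = E/h).
f_Y = 4.141 × 10^19 Hz (from wavelength = 7.24 pm, via f = c/λ).
Ratio = 1.876 × 10^16 / 4.141 × 10^19 = 4.53 × 10^-4.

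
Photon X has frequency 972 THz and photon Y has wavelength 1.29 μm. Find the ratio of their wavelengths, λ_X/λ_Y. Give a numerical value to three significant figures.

0.239

λ_X = 3.084 × 10^-7 m (from frequency = 972 THz, via λ = c/f).
λ_Y = 1.290 × 10^-6 m (from wavelength = 1.29 μm, via λ given directly).
Ratio = 3.084 × 10^-7 / 1.290 × 10^-6 = 0.239.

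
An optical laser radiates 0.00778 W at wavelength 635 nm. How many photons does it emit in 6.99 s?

Total energy: E_total = P·t = 0.00778 × 6.99 = 0.05438 J.
Per-photon energy: E = 3.128 × 10^-19 J.
N = E_total / E_photon = 1.74 × 10^17.

1.74 × 10^17 photons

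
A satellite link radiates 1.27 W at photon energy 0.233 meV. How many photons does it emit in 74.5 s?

2.53e24 photons

Total energy: E_total = P·t = 1.27 × 74.5 = 94.61 J.
Per-photon energy: E = 3.733e-23 J.
N = E_total / E_photon = 2.53e24.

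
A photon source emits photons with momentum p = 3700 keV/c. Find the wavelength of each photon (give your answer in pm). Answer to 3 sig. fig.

Use h = 6.62607015·10^-34 J·s, c = 2.99792458·10^8 m/s, 1 eV = 1.602176634·10^-19 J.
First convert: p = 3700 keV/c = 1.9774·10^-21 kg·m/s.
The photon relation is λ = h/p, giving λ = 3.351·10^-13 m.
Converting to pm: λ = 0.3351 pm ≈ 0.335 pm.

0.335 pm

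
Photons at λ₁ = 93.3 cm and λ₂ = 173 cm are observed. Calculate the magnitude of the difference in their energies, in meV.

6.12e-4 meV

Using E = hc/λ: E₁ = 2.129e-25 J, E₂ = 1.148e-25 J.
|ΔE| = |2.129e-25 − 1.148e-25| = 9.81e-26 J = 6.12e-4 meV.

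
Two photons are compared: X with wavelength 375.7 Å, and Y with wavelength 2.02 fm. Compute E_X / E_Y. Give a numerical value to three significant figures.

E_X = 5.287e-18 J (from wavelength = 375.7 Å, via E = hc/λ).
E_Y = 9.834e-11 J (from wavelength = 2.02 fm, via E = hc/λ).
Ratio = 5.287e-18 / 9.834e-11 = 5.38e-8.

5.38e-8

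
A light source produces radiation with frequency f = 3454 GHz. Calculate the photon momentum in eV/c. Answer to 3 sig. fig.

0.0143 eV/c

First convert: f = 3454 GHz = 3.454e12 Hz.
For a photon p = hf/c, so p = 7.634e-30 kg·m/s.
Converting to eV/c: p = 0.01428 eV/c ≈ 0.0143 eV/c.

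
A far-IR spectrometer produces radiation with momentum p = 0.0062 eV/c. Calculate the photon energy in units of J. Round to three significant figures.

9.93·10^-22 J

Take c = 2.99792458·10^8 m/s, 1 eV = 1.602176634·10^-19 J.
Convert to SI: p = 0.0062 eV/c = 3.3135·10^-30 kg·m/s.
For a photon E = pc, so E = 9.933·10^-22 J.
So E ≈ 9.93·10^-22 J.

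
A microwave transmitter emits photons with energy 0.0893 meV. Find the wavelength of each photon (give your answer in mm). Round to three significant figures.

13.9 mm

First convert: E = 0.0893 meV = 1.4307 × 10^-23 J.
Since λ = hc/E for a photon, λ = 0.01388 m.
Converting to mm: λ = 13.88 mm ≈ 13.9 mm.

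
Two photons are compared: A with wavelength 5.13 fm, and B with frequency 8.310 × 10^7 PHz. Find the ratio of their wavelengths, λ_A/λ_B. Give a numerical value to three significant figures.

λ_A = 5.130 × 10^-15 m (from wavelength = 5.13 fm, via λ given directly).
λ_B = 3.608 × 10^-15 m (from frequency = 8.310 × 10^7 PHz, via λ = c/f).
Ratio = 5.130 × 10^-15 / 3.608 × 10^-15 = 1.42.

1.42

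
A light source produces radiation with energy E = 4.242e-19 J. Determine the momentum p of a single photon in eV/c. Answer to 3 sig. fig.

2.65 eV/c

For a photon p = E/c, so p = 1.415e-27 kg·m/s.
Converting to eV/c: p = 2.648 eV/c ≈ 2.65 eV/c.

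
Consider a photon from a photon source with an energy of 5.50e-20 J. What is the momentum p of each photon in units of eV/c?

0.343 eV/c

Take c = 2.99792458e8 m/s, 1 eV = 1.602176634e-19 J.
For a photon p = E/c, so p = 1.835e-28 kg·m/s.
Converting to eV/c: p = 0.3433 eV/c ≈ 0.343 eV/c.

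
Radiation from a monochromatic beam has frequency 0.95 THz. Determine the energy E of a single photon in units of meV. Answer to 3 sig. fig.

Convert to SI: f = 0.95 THz = 9.5 × 10^11 Hz.
The photon relation is E = hf, giving E = 6.295 × 10^-22 J.
Converting to meV: E = 3.929 meV ≈ 3.93 meV.

3.93 meV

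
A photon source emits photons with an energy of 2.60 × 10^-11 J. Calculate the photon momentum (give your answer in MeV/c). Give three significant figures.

The photon relation is p = E/c, giving p = 8.673 × 10^-20 kg·m/s.
Converting to MeV/c: p = 162.3 MeV/c ≈ 162 MeV/c.

162 MeV/c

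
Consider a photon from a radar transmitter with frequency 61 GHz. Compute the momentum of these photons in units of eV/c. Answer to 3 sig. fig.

2.52 × 10^-4 eV/c

Use h = 6.62607015 × 10^-34 J·s, c = 2.99792458 × 10^8 m/s, 1 eV = 1.602176634 × 10^-19 J.
First convert: f = 61 GHz = 6.1 × 10^10 Hz.
Apply p = hf/c: p = 1.348 × 10^-31 kg·m/s.
Converting to eV/c: p = 2.523 × 10^-4 eV/c ≈ 2.52 × 10^-4 eV/c.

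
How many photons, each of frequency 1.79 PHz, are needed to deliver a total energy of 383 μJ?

Per-photon energy: E = 1.186 × 10^-18 J (from frequency = 1.79 PHz).
N = E_total / E_photon = 3.83 × 10^-4 J / 1.186 × 10^-18 J = 3.23 × 10^14.

3.23 × 10^14 photons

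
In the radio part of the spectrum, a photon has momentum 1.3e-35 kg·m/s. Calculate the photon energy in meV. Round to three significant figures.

2.43e-5 meV

Since E = pc for a photon, E = 3.897e-27 J.
Converting to meV: E = 2.433e-5 meV ≈ 2.43e-5 meV.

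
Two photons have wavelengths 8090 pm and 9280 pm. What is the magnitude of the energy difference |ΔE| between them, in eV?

Using E = hc/λ: E₁ = 2.455e-17 J, E₂ = 2.141e-17 J.
|ΔE| = |2.455e-17 − 2.141e-17| = 3.15e-18 J = 19.7 eV.

19.7 eV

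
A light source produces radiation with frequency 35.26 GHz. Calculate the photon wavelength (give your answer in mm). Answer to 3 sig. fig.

Take c = 2.99792458·10^8 m/s.
Convert to SI: f = 35.26 GHz = 3.526·10^10 Hz.
The photon relation is λ = c/f, giving λ = 0.008502 m.
Converting to mm: λ = 8.502 mm ≈ 8.50 mm.

8.50 mm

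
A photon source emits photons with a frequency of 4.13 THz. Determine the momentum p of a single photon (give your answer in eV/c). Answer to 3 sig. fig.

Convert to SI: f = 4.13 THz = 4.13e12 Hz.
The photon relation is p = hf/c, giving p = 9.128e-30 kg·m/s.
Converting to eV/c: p = 0.01708 eV/c ≈ 0.0171 eV/c.

0.0171 eV/c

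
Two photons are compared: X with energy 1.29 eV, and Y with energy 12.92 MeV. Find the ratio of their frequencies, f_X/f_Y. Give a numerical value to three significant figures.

9.98e-8

f_X = 3.119e14 Hz (from energy = 1.29 eV, via f = E/h).
f_Y = 3.124e21 Hz (from energy = 12.92 MeV, via f = E/h).
Ratio = 3.119e14 / 3.124e21 = 9.98e-8.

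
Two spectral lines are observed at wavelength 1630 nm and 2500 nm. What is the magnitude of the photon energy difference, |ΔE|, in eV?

Using E = hc/λ: E₁ = 1.219 × 10^-19 J, E₂ = 7.946 × 10^-20 J.
|ΔE| = |1.219 × 10^-19 − 7.946 × 10^-20| = 4.24 × 10^-20 J = 0.265 eV.

0.265 eV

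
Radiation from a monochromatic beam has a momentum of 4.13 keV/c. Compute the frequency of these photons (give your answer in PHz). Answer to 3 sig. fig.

999 PHz

(h = 6.62607015·10^-34 J·s, c = 2.99792458·10^8 m/s, 1 eV = 1.602176634·10^-19 J.)
First convert: p = 4.13 keV/c = 2.2072·10^-24 kg·m/s.
Since f = pc/h for a photon, f = 9.986·10^17 Hz.
Converting to PHz: f = 998.6 PHz ≈ 999 PHz.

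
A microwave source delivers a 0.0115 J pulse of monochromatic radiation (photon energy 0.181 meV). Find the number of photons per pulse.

3.97e20 photons

Per-photon energy: E = 2.900e-23 J (from energy = 0.181 meV).
N = E_total / E_photon = 0.0115 J / 2.900e-23 J = 3.97e20.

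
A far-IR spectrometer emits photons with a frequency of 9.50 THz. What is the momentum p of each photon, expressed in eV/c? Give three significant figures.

0.0393 eV/c

In SI units: f = 9.50 THz = 9.50e12 Hz.
The photon relation is p = hf/c, giving p = 2.100e-29 kg·m/s.
Converting to eV/c: p = 0.03929 eV/c ≈ 0.0393 eV/c.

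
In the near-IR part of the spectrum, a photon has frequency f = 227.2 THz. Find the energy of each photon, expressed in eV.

0.940 eV

Use h = 6.62607015e-34 J·s, 1 eV = 1.602176634e-19 J.
In SI units: f = 227.2 THz = 2.272e14 Hz.
Apply E = hf: E = 1.505e-19 J.
Converting to eV: E = 0.9396 eV ≈ 0.940 eV.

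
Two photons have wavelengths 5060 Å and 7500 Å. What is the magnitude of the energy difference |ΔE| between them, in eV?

0.797 eV

Using E = hc/λ: E₁ = 3.926 × 10^-19 J, E₂ = 2.649 × 10^-19 J.
|ΔE| = |3.926 × 10^-19 − 2.649 × 10^-19| = 1.28 × 10^-19 J = 0.797 eV.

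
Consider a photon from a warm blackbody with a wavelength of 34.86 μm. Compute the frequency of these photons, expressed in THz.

First convert: λ = 34.86 μm = 3.486·10^-5 m.
The photon relation is f = c/λ, giving f = 8.600·10^12 Hz.
Converting to THz: f = 8.600 THz ≈ 8.60 THz.

8.60 THz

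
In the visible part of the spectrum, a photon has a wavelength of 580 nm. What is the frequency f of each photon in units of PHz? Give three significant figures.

0.517 PHz

(c = 2.99792458e8 m/s.)
First convert: λ = 580 nm = 5.8e-7 m.
Since f = c/λ for a photon, f = 5.169e14 Hz.
Converting to PHz: f = 0.5169 PHz ≈ 0.517 PHz.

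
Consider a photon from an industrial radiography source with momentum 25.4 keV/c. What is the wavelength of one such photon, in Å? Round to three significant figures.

0.488 Å

(h = 6.62607015e-34 J·s, c = 2.99792458e8 m/s, 1 eV = 1.602176634e-19 J.)
Convert to SI: p = 25.4 keV/c = 1.3574e-23 kg·m/s.
For a photon λ = h/p, so λ = 4.881e-11 m.
Converting to Å: λ = 0.4881 Å ≈ 0.488 Å.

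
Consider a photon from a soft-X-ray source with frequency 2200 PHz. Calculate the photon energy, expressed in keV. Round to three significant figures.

9.10 keV

In SI units: f = 2200 PHz = 2.2e18 Hz.
Since E = hf for a photon, E = 1.458e-15 J.
Converting to keV: E = 9.098 keV ≈ 9.10 keV.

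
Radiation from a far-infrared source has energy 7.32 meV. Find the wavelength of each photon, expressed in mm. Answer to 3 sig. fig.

First convert: E = 7.32 meV = 1.1728 × 10^-21 J.
For a photon λ = hc/E, so λ = 1.694 × 10^-4 m.
Converting to mm: λ = 0.1694 mm ≈ 0.169 mm.

0.169 mm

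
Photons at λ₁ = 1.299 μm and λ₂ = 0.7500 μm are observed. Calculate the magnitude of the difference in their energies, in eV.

0.699 eV

Using E = hc/λ: E₁ = 1.5292 × 10^-19 J, E₂ = 2.6486 × 10^-19 J.
|ΔE| = |1.5292 × 10^-19 − 2.6486 × 10^-19| = 1.12 × 10^-19 J = 0.699 eV.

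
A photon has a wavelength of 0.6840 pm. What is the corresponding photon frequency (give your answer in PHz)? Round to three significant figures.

First convert: λ = 0.6840 pm = 6.840e-13 m.
Apply f = c/λ: f = 4.383e20 Hz.
Converting to PHz: f = 438300 PHz ≈ 4.38e5 PHz.

4.38e5 PHz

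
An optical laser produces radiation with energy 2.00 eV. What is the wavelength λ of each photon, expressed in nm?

620 nm

Take h = 6.62607015 × 10^-34 J·s, c = 2.99792458 × 10^8 m/s, 1 eV = 1.602176634 × 10^-19 J.
First convert: E = 2.00 eV = 3.2044 × 10^-19 J.
For a photon λ = hc/E, so λ = 6.199 × 10^-7 m.
Converting to nm: λ = 619.9 nm ≈ 620 nm.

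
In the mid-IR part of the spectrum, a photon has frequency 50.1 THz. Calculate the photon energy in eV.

(h = 6.62607015e-34 J·s, 1 eV = 1.602176634e-19 J.)
Convert to SI: f = 50.1 THz = 5.01e13 Hz.
For a photon E = hf, so E = 3.320e-20 J.
Converting to eV: E = 0.2072 eV ≈ 0.207 eV.

0.207 eV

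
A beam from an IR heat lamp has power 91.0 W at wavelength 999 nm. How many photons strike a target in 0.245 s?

Total energy: E_total = P·t = 91.0 × 0.245 = 22.29 J.
Per-photon energy: E = 1.988e-19 J.
N = E_total / E_photon = 1.12e20.

1.12e20 photons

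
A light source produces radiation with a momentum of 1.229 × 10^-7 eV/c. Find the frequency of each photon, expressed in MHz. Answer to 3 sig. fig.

29.7 MHz

In SI units: p = 1.229 × 10^-7 eV/c = 6.5681 × 10^-35 kg·m/s.
Since f = pc/h for a photon, f = 2.972 × 10^7 Hz.
Converting to MHz: f = 29.72 MHz ≈ 29.7 MHz.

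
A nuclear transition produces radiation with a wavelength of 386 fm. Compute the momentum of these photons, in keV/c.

Convert to SI: λ = 386 fm = 3.86 × 10^-13 m.
Apply p = h/λ: p = 1.717 × 10^-21 kg·m/s.
Converting to keV/c: p = 3212 keV/c ≈ 3210 keV/c.

3210 keV/c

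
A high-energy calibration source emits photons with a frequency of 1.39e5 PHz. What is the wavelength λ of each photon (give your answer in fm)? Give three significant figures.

2160 fm

Take c = 2.99792458e8 m/s.
First convert: f = 1.39e5 PHz = 1.39e20 Hz.
Since λ = c/f for a photon, λ = 2.157e-12 m.
Converting to fm: λ = 2157 fm ≈ 2160 fm.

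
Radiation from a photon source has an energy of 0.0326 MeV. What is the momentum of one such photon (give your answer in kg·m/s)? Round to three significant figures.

First convert: E = 0.0326 MeV = 5.2231·10^-15 J.
For a photon p = E/c, so p = 1.742·10^-23 kg·m/s.
So p ≈ 1.74·10^-23 kg·m/s.

1.74·10^-23 kg·m/s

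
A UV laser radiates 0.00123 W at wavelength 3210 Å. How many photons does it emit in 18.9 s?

Total energy: E_total = P·t = 0.00123 × 18.9 = 0.02325 J.
Per-photon energy: E = 6.188 × 10^-19 J.
N = E_total / E_photon = 3.76 × 10^16.

3.76 × 10^16 photons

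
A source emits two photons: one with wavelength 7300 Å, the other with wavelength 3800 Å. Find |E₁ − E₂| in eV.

1.56 eV

Using E = hc/λ: E₁ = 2.721 × 10^-19 J, E₂ = 5.227 × 10^-19 J.
|ΔE| = |2.721 × 10^-19 − 5.227 × 10^-19| = 2.51 × 10^-19 J = 1.56 eV.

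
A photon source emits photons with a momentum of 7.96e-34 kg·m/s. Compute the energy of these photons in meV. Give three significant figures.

(c = 2.99792458e8 m/s, 1 eV = 1.602176634e-19 J.)
The photon relation is E = pc, giving E = 2.386e-25 J.
Converting to meV: E = 0.001489 meV ≈ 1.49e-3 meV.

1.49e-3 meV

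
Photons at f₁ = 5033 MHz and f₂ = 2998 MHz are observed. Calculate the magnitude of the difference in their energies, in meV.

Using E = hf: E₁ = 3.3349 × 10^-24 J, E₂ = 1.9865 × 10^-24 J.
|ΔE| = |3.3349 × 10^-24 − 1.9865 × 10^-24| = 1.35 × 10^-24 J = 8.42 × 10^-3 meV.

8.42 × 10^-3 meV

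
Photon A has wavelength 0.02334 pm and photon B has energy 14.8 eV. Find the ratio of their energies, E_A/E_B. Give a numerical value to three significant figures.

E_A = 8.511e-12 J (from wavelength = 0.02334 pm, via E = hc/λ).
E_B = 2.371e-18 J (from energy = 14.8 eV, via E given directly).
Ratio = 8.511e-12 / 2.371e-18 = 3.59e6.

3.59e6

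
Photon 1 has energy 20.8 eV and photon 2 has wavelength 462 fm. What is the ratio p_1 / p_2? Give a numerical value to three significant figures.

p_1 = 1.112 × 10^-26 kg·m/s (from energy = 20.8 eV, via p = E/c).
p_2 = 1.434 × 10^-21 kg·m/s (from wavelength = 462 fm, via p = h/λ).
Ratio = 1.112 × 10^-26 / 1.434 × 10^-21 = 7.75 × 10^-6.

7.75 × 10^-6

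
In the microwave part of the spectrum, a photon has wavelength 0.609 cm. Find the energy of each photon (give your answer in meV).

0.204 meV

Convert to SI: λ = 0.609 cm = 0.00609 m.
Since E = hc/λ for a photon, E = 3.262e-23 J.
Converting to meV: E = 0.2036 meV ≈ 0.204 meV.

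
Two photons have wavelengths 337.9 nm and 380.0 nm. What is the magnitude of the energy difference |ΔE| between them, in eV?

Using E = hc/λ: E₁ = 5.8788 × 10^-19 J, E₂ = 5.2275 × 10^-19 J.
|ΔE| = |5.8788 × 10^-19 − 5.2275 × 10^-19| = 6.51 × 10^-20 J = 0.407 eV.

0.407 eV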